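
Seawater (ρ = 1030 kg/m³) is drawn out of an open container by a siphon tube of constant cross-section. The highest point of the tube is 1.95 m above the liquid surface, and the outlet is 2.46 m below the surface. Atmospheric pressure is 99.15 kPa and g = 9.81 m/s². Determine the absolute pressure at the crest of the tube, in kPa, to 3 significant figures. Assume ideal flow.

54.6 kPa

The outlet speed comes from Torricelli: v = √(2g·2.46) = 6.95 m/s.
Continuity keeps v the same throughout the tube; from surface to crest, P_atm + 0 = P_top + ½ρv² + ρg·h_top.
P_top = 99150 − ½·1030·6.95² − 1030·9.81·1.95 = 54600 Pa.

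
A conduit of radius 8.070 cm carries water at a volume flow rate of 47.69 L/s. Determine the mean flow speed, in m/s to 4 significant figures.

Q = 47.69 L/s = 0.04769 m³/s.
v = Q/A = 0.04769 / 0.02046 = 2.331 m/s.

v = 2.331 m/s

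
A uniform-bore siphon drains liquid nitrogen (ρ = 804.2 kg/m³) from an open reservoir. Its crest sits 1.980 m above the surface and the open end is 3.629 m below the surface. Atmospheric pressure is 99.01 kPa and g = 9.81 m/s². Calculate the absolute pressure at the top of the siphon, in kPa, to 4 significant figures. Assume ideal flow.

From the surface to the outlet (both open to atmosphere, surface at rest): v = √(2g·h_out) = √(2·9.81·3.629) = 8.438 m/s.
Continuity keeps v the same throughout the tube; from surface to crest, P_atm + 0 = P_top + ½ρv² + ρg·h_top.
P_top = 99010 − ½·804.2·8.438² − 804.2·9.81·1.980 = 54760 Pa.

54.76 kPa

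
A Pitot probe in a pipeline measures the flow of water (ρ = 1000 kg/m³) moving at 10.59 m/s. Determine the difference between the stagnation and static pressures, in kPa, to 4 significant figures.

At the stagnation point the flow is brought to rest, so Bernoulli gives P_stag − P_static = ½ρv².
ΔP = ½·1000·10.59² = 56070 Pa.

ΔP ≈ 56.07 kPa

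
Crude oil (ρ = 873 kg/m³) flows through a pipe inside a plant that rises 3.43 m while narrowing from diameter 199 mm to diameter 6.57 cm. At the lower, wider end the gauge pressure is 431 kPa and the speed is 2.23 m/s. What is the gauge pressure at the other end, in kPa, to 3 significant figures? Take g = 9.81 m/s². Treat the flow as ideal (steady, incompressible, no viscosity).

The volume flow rate is constant, so v₂ = (A₁/A₂)v₁ = (311/33.9)·2.23 = 20.5 m/s.
Bernoulli: P₁ + ½ρv₁² + ρg h₁ = P₂ + ½ρv₂² + ρg h₂, so P₂ = P₁ + ½ρ(v₁² − v₂²) − ρg(h₂ − h₁).
P₂ = 431000 + ½·873·(2.23² − 20.5²) − 873·9.81·(+3.43) = 431000 + (-181000) − (29400) = 221000 Pa.

P₂ = 221 kPa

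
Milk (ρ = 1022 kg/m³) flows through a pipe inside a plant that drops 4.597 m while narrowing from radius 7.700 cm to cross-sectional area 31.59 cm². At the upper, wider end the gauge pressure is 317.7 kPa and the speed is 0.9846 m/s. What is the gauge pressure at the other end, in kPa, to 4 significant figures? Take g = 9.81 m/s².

P₂ = 347.1 kPa

By continuity, v₂ = v₁·A₁/A₂ = 0.9846·(186.3/31.59) = 5.806 m/s.
Bernoulli: P₁ + ½ρv₁² + ρg h₁ = P₂ + ½ρv₂² + ρg h₂, so P₂ = P₁ + ½ρ(v₁² − v₂²) − ρg(h₂ − h₁).
P₂ = 317700 + ½·1022·(0.9846² − 5.806²) − 1022·9.81·(−4.597) = 317700 + (-16730) − (-46090) = 347100 Pa.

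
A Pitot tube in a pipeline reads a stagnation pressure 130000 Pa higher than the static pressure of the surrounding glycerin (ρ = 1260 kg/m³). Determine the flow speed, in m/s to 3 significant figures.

14.4 m/s

At the stagnation point the flow is brought to rest, so Bernoulli gives P_stag − P_static = ½ρv².
v = √(2ΔP/ρ) = √(2·130000/1260) = 14.4 m/s.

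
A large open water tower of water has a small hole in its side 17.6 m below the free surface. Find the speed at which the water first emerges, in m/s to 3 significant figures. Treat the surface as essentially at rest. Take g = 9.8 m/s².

v ≈ 18.6 m/s

With the surface at rest and both surface and jet at atmospheric pressure, Bernoulli gives ρg h = ½ρv², so v = √(2gh) = √(2·9.8·17.6) = 18.6 m/s.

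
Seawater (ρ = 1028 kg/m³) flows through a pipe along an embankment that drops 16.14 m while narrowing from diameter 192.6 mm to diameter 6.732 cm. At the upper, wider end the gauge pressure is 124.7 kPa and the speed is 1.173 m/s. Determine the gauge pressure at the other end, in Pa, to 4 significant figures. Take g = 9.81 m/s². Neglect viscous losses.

P₂ ≈ 240800 Pa

The volume flow rate is constant, so v₂ = (A₁/A₂)v₁ = (291.3/35.59)·1.173 = 9.601 m/s.
Bernoulli: P₁ + ½ρv₁² + ρg h₁ = P₂ + ½ρv₂² + ρg h₂, so P₂ = P₁ + ½ρ(v₁² − v₂²) − ρg(h₂ − h₁).
P₂ = 124700 + ½·1028·(1.173² − 9.601²) − 1028·9.81·(−16.14) = 124700 + (-46670) − (-162800) = 240800 Pa.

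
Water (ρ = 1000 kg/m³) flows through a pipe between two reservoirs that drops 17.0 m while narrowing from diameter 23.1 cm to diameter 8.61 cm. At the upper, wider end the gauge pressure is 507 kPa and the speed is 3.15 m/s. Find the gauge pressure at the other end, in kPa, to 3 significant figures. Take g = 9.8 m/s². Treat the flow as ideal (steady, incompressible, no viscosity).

Mass conservation (A₁v₁ = A₂v₂) gives v₂ = 3.15 × 419/58.2 = 22.7 m/s.
Applying Bernoulli between the two ends and solving for P₂: P₂ = P₁ + ½ρ(v₁² − v₂²) − ρgΔh.
P₂ = 507000 + ½·1000·(3.15² − 22.7²) − 1000·9.8·(−17.0) = 507000 + (-252000) − (-167000) = 422000 Pa.

P₂ ≈ 422 kPa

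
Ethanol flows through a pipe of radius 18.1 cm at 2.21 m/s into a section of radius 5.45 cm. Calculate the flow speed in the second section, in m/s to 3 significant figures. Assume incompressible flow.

v₂ = 24.4 m/s

The volume flow rate is constant, so v₂ = (A₁/A₂)v₁ = (1030/93.3)·2.21 = 24.4 m/s.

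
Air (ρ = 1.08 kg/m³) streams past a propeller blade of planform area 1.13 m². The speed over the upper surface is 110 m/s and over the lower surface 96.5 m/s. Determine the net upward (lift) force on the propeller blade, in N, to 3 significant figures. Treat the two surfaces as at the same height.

1700 N

With equal heights on the two surfaces, Bernoulli gives P_lower − P_upper = ½ρ(v_upper² − v_lower²).
ΔP = ½·1.08·(110² − 96.5²) = 1510 Pa.
Lift = ΔP · A = 1510 × 1.13 = 1700 N.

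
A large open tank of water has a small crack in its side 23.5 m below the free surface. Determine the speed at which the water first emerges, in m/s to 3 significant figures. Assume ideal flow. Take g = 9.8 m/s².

v = 21.5 m/s

With the surface at rest and both surface and jet at atmospheric pressure, Bernoulli gives ρg h = ½ρv², so v = √(2gh) = √(2·9.8·23.5) = 21.5 m/s.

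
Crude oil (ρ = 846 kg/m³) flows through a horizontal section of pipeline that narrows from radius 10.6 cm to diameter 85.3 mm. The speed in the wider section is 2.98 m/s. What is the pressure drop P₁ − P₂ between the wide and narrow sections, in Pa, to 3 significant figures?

By continuity, v₂ = v₁·A₁/A₂ = 2.98·(353/57.1) = 18.4 m/s.
Along the horizontal streamline, P + ½ρv² is constant.
P₁ − P₂ = ½·846·(18.4² − 2.98²) = ½·846·330 = 140000 Pa.

140000 Pa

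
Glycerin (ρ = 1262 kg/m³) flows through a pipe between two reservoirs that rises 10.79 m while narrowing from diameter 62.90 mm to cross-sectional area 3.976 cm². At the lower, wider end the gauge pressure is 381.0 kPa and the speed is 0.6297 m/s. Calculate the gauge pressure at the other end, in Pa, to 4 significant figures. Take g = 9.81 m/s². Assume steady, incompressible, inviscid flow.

Mass conservation (A₁v₁ = A₂v₂) gives v₂ = 0.6297 × 31.07/3.976 = 4.921 m/s.
Bernoulli: P₁ + ½ρv₁² + ρg h₁ = P₂ + ½ρv₂² + ρg h₂, so P₂ = P₁ + ½ρ(v₁² − v₂²) − ρg(h₂ − h₁).
P₂ = 381000 + ½·1262·(0.6297² − 4.921²) − 1262·9.81·(+10.79) = 381000 + (-15030) − (133600) = 232400 Pa.

P₂ ≈ 232400 Pa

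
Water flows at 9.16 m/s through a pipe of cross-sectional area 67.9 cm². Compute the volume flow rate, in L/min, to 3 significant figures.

Q = A·v = 0.00679 m² × 9.16 m/s = 0.0622 m³/s.
Converting: 0.0622 m³/s × 60000 = 3730 L/min.

Q ≈ 3730 L/min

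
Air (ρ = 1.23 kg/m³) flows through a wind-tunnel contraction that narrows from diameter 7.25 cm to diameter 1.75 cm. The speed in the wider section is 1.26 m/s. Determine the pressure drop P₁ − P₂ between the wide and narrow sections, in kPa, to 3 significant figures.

By continuity, v₂ = v₁·A₁/A₂ = 1.26·(41.3/2.41) = 21.6 m/s.
Along the horizontal streamline, P + ½ρv² is constant.
P₁ − P₂ = ½·1.23·(21.6² − 1.26²) = ½·1.23·466 = 287 Pa.

ΔP ≈ 0.287 kPa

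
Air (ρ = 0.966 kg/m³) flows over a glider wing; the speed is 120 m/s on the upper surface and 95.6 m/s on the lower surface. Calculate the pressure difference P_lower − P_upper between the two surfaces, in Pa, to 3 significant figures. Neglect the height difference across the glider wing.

ΔP ≈ 2540 Pa

With negligible Δh, P + ½ρv² is constant, so P_low − P_up = ½ρ(v_up² − v_low²).
ΔP = ½·0.966·(120² − 95.6²) = 2540 Pa.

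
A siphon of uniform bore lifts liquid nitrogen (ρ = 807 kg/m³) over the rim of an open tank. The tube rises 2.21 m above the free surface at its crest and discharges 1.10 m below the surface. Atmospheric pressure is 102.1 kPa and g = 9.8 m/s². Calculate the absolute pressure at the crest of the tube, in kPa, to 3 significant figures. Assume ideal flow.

Bernoulli surface→outlet gives ½v² = g·h_out, so v = √(2·9.8·1.10) = 4.64 m/s.
The bore is uniform, so the speed at the crest is the same v. Bernoulli surface→crest: P_atm = P_top + ½ρv² + ρg·h_top.
P_top = 102100 − ½·807·4.64² − 807·9.8·2.21 = 75900 Pa.

P_top ≈ 75.9 kPa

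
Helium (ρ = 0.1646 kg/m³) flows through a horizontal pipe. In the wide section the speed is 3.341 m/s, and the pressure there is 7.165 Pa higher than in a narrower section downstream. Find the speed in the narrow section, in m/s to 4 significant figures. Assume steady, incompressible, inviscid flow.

v₂ ≈ 9.911 m/s

Along the level pipe P + ½ρv² is conserved, hence v₂² = v₁² + 2(P₁ − P₂)/ρ.
v₂ = √(3.341² + 2·7.165/0.1646) = √(11.16 + 87.06) = 9.911 m/s.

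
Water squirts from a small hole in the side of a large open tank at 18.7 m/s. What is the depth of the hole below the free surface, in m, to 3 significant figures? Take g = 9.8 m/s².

17.8 m

Inverting v = √(2gh) gives h = v² / 2g.
h = 18.7²/(2·9.8) = 350/19.60 = 17.8 m.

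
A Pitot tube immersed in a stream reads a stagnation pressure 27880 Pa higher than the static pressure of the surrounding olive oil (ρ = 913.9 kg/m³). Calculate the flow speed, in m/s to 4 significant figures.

v ≈ 7.811 m/s

The dynamic pressure equals the rise in static pressure at the stagnation point: ΔP = ½ρv².
v = √(2ΔP/ρ) = √(2·27880/913.9) = 7.811 m/s.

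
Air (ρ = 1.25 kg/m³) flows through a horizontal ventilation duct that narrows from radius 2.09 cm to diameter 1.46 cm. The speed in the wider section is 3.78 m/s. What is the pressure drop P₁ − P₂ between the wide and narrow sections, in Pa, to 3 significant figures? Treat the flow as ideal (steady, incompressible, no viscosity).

ΔP ≈ 591 Pa

By continuity, v₂ = v₁·A₁/A₂ = 3.78·(13.7/1.67) = 31.0 m/s.
With no height change, Bernoulli's equation is P₁ + ½ρv₁² = P₂ + ½ρv₂².
P₁ − P₂ = ½·1.25·(31.0² − 3.78²) = ½·1.25·946 = 591 Pa.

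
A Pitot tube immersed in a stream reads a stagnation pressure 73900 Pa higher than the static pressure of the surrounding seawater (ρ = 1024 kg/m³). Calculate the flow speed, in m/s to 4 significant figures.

v ≈ 12.01 m/s

Bernoulli between the free stream and the stagnation point: ½ρv² = P_stag − P_static.
v = √(2ΔP/ρ) = √(2·73900/1024) = 12.01 m/s.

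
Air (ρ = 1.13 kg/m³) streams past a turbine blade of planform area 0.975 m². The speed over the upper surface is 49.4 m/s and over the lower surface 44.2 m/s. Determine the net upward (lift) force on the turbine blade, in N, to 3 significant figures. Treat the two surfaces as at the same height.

The faster flow above has the lower pressure; Bernoulli (same height) gives ΔP = ½ρ(v_up² − v_low²).
ΔP = ½·1.13·(49.4² − 44.2²) = 275 Pa.
Lift = ΔP · A = 275 × 0.975 = 268 N.

F ≈ 268 N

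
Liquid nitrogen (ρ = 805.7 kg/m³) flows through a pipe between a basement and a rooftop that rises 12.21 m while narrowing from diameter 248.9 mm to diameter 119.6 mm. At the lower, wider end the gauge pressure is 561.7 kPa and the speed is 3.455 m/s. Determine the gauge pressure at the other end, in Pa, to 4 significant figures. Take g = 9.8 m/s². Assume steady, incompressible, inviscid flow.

The volume flow rate is constant, so v₂ = (A₁/A₂)v₁ = (486.6/112.3)·3.455 = 14.96 m/s.
Bernoulli: P₁ + ½ρv₁² + ρg h₁ = P₂ + ½ρv₂² + ρg h₂, so P₂ = P₁ + ½ρ(v₁² − v₂²) − ρg(h₂ − h₁).
P₂ = 561700 + ½·805.7·(3.455² − 14.96²) − 805.7·9.8·(+12.21) = 561700 + (-85390) − (96410) = 379900 Pa.

P₂ ≈ 379900 Pa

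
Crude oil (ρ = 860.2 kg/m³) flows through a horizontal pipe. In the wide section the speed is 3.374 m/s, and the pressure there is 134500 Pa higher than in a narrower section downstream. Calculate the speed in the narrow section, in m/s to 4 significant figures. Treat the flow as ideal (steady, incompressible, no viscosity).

18.00 m/s

With h₁ = h₂, rearranging Bernoulli gives v₂ = √(v₁² + 2ΔP/ρ).
v₂ = √(3.374² + 2·134500/860.2) = √(11.38 + 312.7) = 18.00 m/s.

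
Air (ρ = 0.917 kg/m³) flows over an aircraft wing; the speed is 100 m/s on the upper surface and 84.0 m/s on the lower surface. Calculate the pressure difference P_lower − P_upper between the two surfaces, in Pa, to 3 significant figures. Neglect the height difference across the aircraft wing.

1350 Pa

The pressure is lower where the speed is higher: ΔP = ½ρ(v_up² − v_low²).
ΔP = ½·0.917·(100² − 84.0²) = 1350 Pa.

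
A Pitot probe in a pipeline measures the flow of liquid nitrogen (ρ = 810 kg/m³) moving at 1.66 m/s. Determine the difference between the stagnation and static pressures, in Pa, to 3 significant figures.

The dynamic pressure equals the rise in static pressure at the stagnation point: ΔP = ½ρv².
ΔP = ½·810·1.66² = 1120 Pa.

1120 Pa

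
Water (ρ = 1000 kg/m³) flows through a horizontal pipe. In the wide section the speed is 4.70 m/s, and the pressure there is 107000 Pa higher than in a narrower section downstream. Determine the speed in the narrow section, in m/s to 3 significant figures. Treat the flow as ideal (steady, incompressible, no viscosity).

With h₁ = h₂, rearranging Bernoulli gives v₂ = √(v₁² + 2ΔP/ρ).
v₂ = √(4.70² + 2·107000/1000) = √(22.1 + 214) = 15.4 m/s.

v₂ = 15.4 m/s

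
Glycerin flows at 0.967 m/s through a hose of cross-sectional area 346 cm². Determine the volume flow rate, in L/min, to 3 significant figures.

Q ≈ 2010 L/min

Q = A·v = 0.0346 m² × 0.967 m/s = 0.0335 m³/s.
Converting: 0.0335 m³/s × 60000 = 2010 L/min.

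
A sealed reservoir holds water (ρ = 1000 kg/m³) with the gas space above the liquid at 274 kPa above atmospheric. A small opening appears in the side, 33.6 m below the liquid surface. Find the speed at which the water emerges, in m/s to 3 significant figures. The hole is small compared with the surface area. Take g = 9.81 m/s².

v ≈ 34.7 m/s

Take point 1 at the surface (v₁ ≈ 0) and point 2 at the hole (at atmospheric pressure). Bernoulli: P₁ + ρg h = P_atm + ½ρv₂².
With P₁ − P_atm = 274000 Pa, v₂ = √(2gh + 2ΔP/ρ) = √(2·9.81·33.6 + 2·274000/1000) = 34.7 m/s.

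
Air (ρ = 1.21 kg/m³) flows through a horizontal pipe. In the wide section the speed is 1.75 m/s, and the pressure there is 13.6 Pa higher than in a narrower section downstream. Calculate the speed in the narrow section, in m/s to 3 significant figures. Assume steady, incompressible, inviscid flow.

v₂ = 5.05 m/s

With h₁ = h₂, rearranging Bernoulli gives v₂ = √(v₁² + 2ΔP/ρ).
v₂ = √(1.75² + 2·13.6/1.21) = √(3.06 + 22.5) = 5.05 m/s.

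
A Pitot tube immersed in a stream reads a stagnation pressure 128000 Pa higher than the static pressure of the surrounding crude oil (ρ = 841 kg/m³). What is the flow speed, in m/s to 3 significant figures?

v ≈ 17.4 m/s

At the stagnation point the flow is brought to rest, so Bernoulli gives P_stag − P_static = ½ρv².
v = √(2ΔP/ρ) = √(2·128000/841) = 17.4 m/s.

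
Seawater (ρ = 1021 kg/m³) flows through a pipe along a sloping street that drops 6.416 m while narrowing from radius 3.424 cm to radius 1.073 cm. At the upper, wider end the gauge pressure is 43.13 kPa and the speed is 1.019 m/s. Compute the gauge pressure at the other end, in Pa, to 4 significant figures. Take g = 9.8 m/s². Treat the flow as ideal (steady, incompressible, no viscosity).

The volume flow rate is constant, so v₂ = (A₁/A₂)v₁ = (36.83/3.617)·1.019 = 10.38 m/s.
Applying Bernoulli between the two ends and solving for P₂: P₂ = P₁ + ½ρ(v₁² − v₂²) − ρgΔh.
P₂ = 43130 + ½·1021·(1.019² − 10.38²) − 1021·9.8·(−6.416) = 43130 + (-54430) − (-64200) = 52890 Pa.

P₂ ≈ 52890 Pa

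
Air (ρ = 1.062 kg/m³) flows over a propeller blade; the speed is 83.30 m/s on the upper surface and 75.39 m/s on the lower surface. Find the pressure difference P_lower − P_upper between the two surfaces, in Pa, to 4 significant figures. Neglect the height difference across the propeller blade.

Bernoulli (same height): P_lower − P_upper = ½ρ(v_upper² − v_lower²).
ΔP = ½·1.062·(83.30² − 75.39²) = 666.5 Pa.

ΔP = 666.5 Pa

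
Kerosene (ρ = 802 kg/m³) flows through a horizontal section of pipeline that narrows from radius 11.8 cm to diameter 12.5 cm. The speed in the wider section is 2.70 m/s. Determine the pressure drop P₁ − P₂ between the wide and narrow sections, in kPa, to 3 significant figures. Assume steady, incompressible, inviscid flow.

ΔP = 34.2 kPa

Mass conservation (A₁v₁ = A₂v₂) gives v₂ = 2.70 × 437/123 = 9.62 m/s.
The pipe is horizontal, so Bernoulli reduces to P₁ + ½ρv₁² = P₂ + ½ρv₂².
P₁ − P₂ = ½·802·(9.62² − 2.70²) = ½·802·85.3 = 34200 Pa.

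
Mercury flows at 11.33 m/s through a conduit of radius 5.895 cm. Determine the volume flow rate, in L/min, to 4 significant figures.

Q = A·v = 0.01092 m² × 11.33 m/s = 0.1237 m³/s.
Converting: 0.1237 m³/s × 60000 = 7422 L/min.

Q ≈ 7422 L/min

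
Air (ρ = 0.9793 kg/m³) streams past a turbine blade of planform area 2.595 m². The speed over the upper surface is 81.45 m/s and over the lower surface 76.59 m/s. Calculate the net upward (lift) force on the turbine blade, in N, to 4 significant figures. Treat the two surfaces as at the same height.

F ≈ 975.9 N

From P + ½ρv² = const at equal height, P_low − P_up = ½ρ(v_up² − v_low²).
ΔP = ½·0.9793·(81.45² − 76.59²) = 376.1 Pa.
Lift = ΔP · A = 376.1 × 2.595 = 975.9 N.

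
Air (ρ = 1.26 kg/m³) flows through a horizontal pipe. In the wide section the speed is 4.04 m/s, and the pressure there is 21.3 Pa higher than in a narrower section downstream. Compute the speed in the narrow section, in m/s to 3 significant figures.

Along the level pipe P + ½ρv² is conserved, hence v₂² = v₁² + 2(P₁ − P₂)/ρ.
v₂ = √(4.04² + 2·21.3/1.26) = √(16.3 + 33.8) = 7.08 m/s.

v₂ ≈ 7.08 m/s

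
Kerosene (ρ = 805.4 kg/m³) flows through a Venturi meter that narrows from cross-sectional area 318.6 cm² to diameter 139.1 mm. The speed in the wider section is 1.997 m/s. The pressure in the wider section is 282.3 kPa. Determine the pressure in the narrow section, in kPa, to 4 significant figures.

276.8 kPa

The volume flow rate is constant, so v₂ = (A₁/A₂)v₁ = (318.6/152.0)·1.997 = 4.187 m/s.
Along the horizontal streamline, P + ½ρv² is constant.
P₂ = P₁ − ½ρ(v₂² − v₁²) = 282300 − ½·805.4·(4.187² − 1.997²) = 282300 − 5453 = 276800 Pa.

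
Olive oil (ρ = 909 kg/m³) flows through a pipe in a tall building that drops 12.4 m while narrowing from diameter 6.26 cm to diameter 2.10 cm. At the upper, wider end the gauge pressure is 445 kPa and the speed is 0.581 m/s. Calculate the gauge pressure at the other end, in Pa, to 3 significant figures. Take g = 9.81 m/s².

The volume flow rate is constant, so v₂ = (A₁/A₂)v₁ = (30.8/3.46)·0.581 = 5.16 m/s.
Bernoulli: P₁ + ½ρv₁² + ρg h₁ = P₂ + ½ρv₂² + ρg h₂, so P₂ = P₁ + ½ρ(v₁² − v₂²) − ρg(h₂ − h₁).
P₂ = 445000 + ½·909·(0.581² − 5.16²) − 909·9.81·(−12.4) = 445000 + (-12000) − (-111000) = 544000 Pa.

P₂ ≈ 544000 Pa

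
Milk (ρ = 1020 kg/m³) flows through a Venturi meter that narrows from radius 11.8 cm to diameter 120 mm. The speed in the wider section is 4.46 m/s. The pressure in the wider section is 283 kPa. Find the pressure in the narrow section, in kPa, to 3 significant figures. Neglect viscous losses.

Continuity gives A₁v₁ = A₂v₂, so v₂ = (437 cm²)/(113 cm²) × 4.46 m/s = 17.3 m/s.
The pipe is horizontal, so Bernoulli reduces to P₁ + ½ρv₁² = P₂ + ½ρv₂².
P₂ = P₁ − ½ρ(v₂² − v₁²) = 283000 − ½·1020·(17.3² − 4.46²) = 283000 − 142000 = 141000 Pa.

141 kPa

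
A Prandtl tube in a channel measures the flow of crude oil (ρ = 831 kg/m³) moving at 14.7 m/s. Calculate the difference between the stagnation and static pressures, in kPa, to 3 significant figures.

At the stagnation point the flow is brought to rest, so Bernoulli gives P_stag − P_static = ½ρv².
ΔP = ½·831·14.7² = 89800 Pa.

ΔP ≈ 89.8 kPa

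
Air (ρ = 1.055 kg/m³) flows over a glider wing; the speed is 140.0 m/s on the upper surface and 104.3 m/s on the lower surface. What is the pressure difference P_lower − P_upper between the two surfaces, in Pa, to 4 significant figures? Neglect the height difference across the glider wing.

With negligible Δh, P + ½ρv² is constant, so P_low − P_up = ½ρ(v_up² − v_low²).
ΔP = ½·1.055·(140.0² − 104.3²) = 4601 Pa.

ΔP ≈ 4601 Pa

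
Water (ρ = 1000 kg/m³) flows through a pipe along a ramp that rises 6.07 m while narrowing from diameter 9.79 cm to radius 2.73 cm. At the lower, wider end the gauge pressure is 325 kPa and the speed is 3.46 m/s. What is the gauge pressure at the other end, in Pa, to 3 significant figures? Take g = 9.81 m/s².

Continuity gives A₁v₁ = A₂v₂, so v₂ = (75.3 cm²)/(23.4 cm²) × 3.46 m/s = 11.1 m/s.
Bernoulli: P₁ + ½ρv₁² + ρg h₁ = P₂ + ½ρv₂² + ρg h₂, so P₂ = P₁ + ½ρ(v₁² − v₂²) − ρg(h₂ − h₁).
P₂ = 325000 + ½·1000·(3.46² − 11.1²) − 1000·9.81·(+6.07) = 325000 + (-55900) − (59500) = 210000 Pa.

P₂ ≈ 210000 Pa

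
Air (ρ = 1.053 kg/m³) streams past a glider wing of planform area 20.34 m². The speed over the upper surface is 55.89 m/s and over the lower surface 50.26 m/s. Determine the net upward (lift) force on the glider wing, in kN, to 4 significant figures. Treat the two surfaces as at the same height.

The faster flow above has the lower pressure; Bernoulli (same height) gives ΔP = ½ρ(v_up² − v_low²).
ΔP = ½·1.053·(55.89² − 50.26²) = 314.6 Pa.
Lift = ΔP · A = 314.6 × 20.34 = 6400 N.

6.400 kN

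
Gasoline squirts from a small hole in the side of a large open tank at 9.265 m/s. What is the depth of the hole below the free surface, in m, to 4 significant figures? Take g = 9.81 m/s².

h ≈ 4.375 m

Torricelli: v = √(2gh), so h = v²/(2g).
h = 9.265²/(2·9.81) = 85.84/19.62 = 4.375 m.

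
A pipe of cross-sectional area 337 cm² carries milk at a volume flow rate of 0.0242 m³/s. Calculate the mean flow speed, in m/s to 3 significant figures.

v = 0.718 m/s

Q = 0.0242 m³/s = 0.0242 m³/s.
v = Q/A = 0.0242 / 0.0337 = 0.718 m/s.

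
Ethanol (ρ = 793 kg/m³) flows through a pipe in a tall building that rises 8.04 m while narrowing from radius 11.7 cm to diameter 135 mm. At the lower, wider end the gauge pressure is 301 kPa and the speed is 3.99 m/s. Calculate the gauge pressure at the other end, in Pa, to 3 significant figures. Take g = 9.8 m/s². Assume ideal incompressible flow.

Continuity gives A₁v₁ = A₂v₂, so v₂ = (430 cm²)/(143 cm²) × 3.99 m/s = 12.0 m/s.
Applying Bernoulli between the two ends and solving for P₂: P₂ = P₁ + ½ρ(v₁² − v₂²) − ρgΔh.
P₂ = 301000 + ½·793·(3.99² − 12.0²) − 793·9.8·(+8.04) = 301000 + (-50700) − (62500) = 188000 Pa.

P₂ = 188000 Pa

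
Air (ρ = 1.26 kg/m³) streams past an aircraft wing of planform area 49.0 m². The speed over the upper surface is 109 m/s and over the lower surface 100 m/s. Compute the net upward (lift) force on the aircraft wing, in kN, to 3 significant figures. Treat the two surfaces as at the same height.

F ≈ 58.1 kN

The faster flow above has the lower pressure; Bernoulli (same height) gives ΔP = ½ρ(v_up² − v_low²).
ΔP = ½·1.26·(109² − 100²) = 1190 Pa.
Lift = ΔP · A = 1190 × 49.0 = 58100 N.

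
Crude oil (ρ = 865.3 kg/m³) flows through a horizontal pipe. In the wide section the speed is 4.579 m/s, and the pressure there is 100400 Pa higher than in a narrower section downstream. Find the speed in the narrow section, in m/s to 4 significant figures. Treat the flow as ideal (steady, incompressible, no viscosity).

v₂ ≈ 15.91 m/s

Horizontal Bernoulli: P₁ + ½ρv₁² = P₂ + ½ρv₂², so v₂² = v₁² + 2(P₁ − P₂)/ρ.
v₂ = √(4.579² + 2·100400/865.3) = √(20.97 + 232.1) = 15.91 m/s.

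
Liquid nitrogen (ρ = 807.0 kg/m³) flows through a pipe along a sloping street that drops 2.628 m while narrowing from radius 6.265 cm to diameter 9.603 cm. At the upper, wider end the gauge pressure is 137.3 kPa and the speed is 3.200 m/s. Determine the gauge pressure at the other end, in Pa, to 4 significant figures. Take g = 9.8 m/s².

The volume flow rate is constant, so v₂ = (A₁/A₂)v₁ = (123.3/72.43)·3.200 = 5.448 m/s.
Bernoulli: P₁ + ½ρv₁² + ρg h₁ = P₂ + ½ρv₂² + ρg h₂, so P₂ = P₁ + ½ρ(v₁² − v₂²) − ρg(h₂ − h₁).
P₂ = 137300 + ½·807.0·(3.200² − 5.448²) − 807.0·9.8·(−2.628) = 137300 + (-7844) − (-20780) = 150200 Pa.

150200 Pa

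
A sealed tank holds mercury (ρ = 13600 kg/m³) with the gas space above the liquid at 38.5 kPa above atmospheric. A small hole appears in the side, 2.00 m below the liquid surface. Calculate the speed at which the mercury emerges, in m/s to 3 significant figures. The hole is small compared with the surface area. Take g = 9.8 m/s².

Take point 1 at the surface (v₁ ≈ 0) and point 2 at the hole (at atmospheric pressure). Bernoulli: P₁ + ρg h = P_atm + ½ρv₂².
With P₁ − P_atm = 38500 Pa, v₂ = √(2gh + 2ΔP/ρ) = √(2·9.8·2.00 + 2·38500/13600) = 6.70 m/s.

v = 6.70 m/s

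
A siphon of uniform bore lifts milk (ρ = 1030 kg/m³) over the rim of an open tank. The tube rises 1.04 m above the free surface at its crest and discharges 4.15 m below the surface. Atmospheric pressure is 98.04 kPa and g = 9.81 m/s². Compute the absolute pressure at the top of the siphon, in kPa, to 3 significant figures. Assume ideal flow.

From the surface to the outlet (both open to atmosphere, surface at rest): v = √(2g·h_out) = √(2·9.81·4.15) = 9.02 m/s.
The bore is uniform, so the speed at the crest is the same v. Bernoulli surface→crest: P_atm = P_top + ½ρv² + ρg·h_top.
P_top = 98040 − ½·1030·9.02² − 1030·9.81·1.04 = 45600 Pa.

P_top ≈ 45.6 kPa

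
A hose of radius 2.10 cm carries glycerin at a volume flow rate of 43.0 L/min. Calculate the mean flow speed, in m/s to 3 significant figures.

Q = 43.0 L/min = 0.000717 m³/s.
v = Q/A = 0.000717 / 0.00139 = 0.517 m/s.

v ≈ 0.517 m/s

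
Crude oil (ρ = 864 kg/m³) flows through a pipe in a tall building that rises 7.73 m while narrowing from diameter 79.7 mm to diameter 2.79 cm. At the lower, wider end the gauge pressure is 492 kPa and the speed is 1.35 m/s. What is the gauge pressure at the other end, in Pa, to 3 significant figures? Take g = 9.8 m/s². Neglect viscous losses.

Mass conservation (A₁v₁ = A₂v₂) gives v₂ = 1.35 × 49.9/6.11 = 11.0 m/s.
Bernoulli: P₁ + ½ρv₁² + ρg h₁ = P₂ + ½ρv₂² + ρg h₂, so P₂ = P₁ + ½ρ(v₁² − v₂²) − ρg(h₂ − h₁).
P₂ = 492000 + ½·864·(1.35² − 11.0²) − 864·9.8·(+7.73) = 492000 + (-51600) − (65500) = 375000 Pa.

P₂ = 375000 Pa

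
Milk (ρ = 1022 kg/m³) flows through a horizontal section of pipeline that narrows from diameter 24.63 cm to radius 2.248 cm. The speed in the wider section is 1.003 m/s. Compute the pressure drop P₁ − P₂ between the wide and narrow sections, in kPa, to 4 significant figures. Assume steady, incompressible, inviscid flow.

462.5 kPa

The volume flow rate is constant, so v₂ = (A₁/A₂)v₁ = (476.5/15.88)·1.003 = 30.10 m/s.
Bernoulli (h₁ = h₂): P₁ − P₂ = ½ρ(v₂² − v₁²).
P₁ − P₂ = ½·1022·(30.10² − 1.003²) = ½·1022·905.0 = 462500 Pa.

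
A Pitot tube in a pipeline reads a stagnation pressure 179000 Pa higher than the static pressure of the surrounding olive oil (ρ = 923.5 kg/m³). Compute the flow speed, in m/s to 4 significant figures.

At the stagnation point the flow is brought to rest, so Bernoulli gives P_stag − P_static = ½ρv².
v = √(2ΔP/ρ) = √(2·179000/923.5) = 19.69 m/s.

19.69 m/s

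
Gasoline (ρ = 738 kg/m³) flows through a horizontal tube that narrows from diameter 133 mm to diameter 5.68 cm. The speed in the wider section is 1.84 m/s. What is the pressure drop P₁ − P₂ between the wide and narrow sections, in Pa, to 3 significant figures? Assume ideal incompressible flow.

Mass conservation (A₁v₁ = A₂v₂) gives v₂ = 1.84 × 139/25.3 = 10.1 m/s.
With no height change, Bernoulli's equation is P₁ + ½ρv₁² = P₂ + ½ρv₂².
P₁ − P₂ = ½·738·(10.1² − 1.84²) = ½·738·98.4 = 36300 Pa.

ΔP ≈ 36300 Pa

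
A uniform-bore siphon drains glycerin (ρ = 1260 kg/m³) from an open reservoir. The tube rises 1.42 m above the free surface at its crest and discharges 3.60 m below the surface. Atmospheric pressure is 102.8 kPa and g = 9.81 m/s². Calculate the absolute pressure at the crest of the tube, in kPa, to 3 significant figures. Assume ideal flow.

Bernoulli surface→outlet gives ½v² = g·h_out, so v = √(2·9.81·3.60) = 8.40 m/s.
Continuity keeps v the same throughout the tube; from surface to crest, P_atm + 0 = P_top + ½ρv² + ρg·h_top.
P_top = 102800 − ½·1260·8.40² − 1260·9.81·1.42 = 40700 Pa.

P_top ≈ 40.7 kPa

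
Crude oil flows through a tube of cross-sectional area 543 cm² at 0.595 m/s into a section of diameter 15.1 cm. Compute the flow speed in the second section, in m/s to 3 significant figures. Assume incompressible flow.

By continuity, v₂ = v₁·A₁/A₂ = 0.595·(543/179) = 1.80 m/s.

v₂ ≈ 1.80 m/s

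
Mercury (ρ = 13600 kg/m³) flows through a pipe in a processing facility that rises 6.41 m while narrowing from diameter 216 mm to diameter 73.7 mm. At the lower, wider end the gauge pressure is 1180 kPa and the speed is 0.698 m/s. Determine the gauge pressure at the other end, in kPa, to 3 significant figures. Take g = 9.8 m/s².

P₂ = 84.6 kPa

The volume flow rate is constant, so v₂ = (A₁/A₂)v₁ = (366/42.7)·0.698 = 6.00 m/s.
Energy conservation along the streamline gives P₂ = P₁ − ½ρ(v₂² − v₁²) − ρg(h₂ − h₁).
P₂ = 1180000 + ½·13600·(0.698² − 6.00²) − 13600·9.8·(+6.41) = 1180000 + (-241000) − (854000) = 84600 Pa.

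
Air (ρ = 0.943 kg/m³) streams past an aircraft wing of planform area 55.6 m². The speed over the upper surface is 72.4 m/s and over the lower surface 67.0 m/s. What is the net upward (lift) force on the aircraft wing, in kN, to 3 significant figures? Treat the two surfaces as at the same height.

The faster flow above has the lower pressure; Bernoulli (same height) gives ΔP = ½ρ(v_up² − v_low²).
ΔP = ½·0.943·(72.4² − 67.0²) = 355 Pa.
Lift = ΔP · A = 355 × 55.6 = 19700 N.

F = 19.7 kN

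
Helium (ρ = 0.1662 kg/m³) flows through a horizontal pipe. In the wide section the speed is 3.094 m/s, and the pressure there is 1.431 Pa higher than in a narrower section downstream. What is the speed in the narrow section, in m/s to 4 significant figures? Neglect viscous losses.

Along the level pipe P + ½ρv² is conserved, hence v₂² = v₁² + 2(P₁ − P₂)/ρ.
v₂ = √(3.094² + 2·1.431/0.1662) = √(9.573 + 17.22) = 5.176 m/s.

v₂ = 5.176 m/s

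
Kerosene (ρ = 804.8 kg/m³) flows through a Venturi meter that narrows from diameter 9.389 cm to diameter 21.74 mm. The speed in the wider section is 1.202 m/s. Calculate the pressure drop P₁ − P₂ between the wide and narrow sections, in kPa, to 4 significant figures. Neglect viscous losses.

By continuity, v₂ = v₁·A₁/A₂ = 1.202·(69.24/3.712) = 22.42 m/s.
With no height change, Bernoulli's equation is P₁ + ½ρv₁² = P₂ + ½ρv₂².
P₁ − P₂ = ½·804.8·(22.42² − 1.202²) = ½·804.8·501.2 = 201700 Pa.

ΔP = 201.7 kPa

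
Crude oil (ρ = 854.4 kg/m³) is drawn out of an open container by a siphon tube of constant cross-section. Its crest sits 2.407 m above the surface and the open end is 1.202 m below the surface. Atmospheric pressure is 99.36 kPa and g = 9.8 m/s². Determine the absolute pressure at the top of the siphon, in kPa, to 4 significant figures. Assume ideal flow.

The outlet speed comes from Torricelli: v = √(2g·1.202) = 4.854 m/s.
With constant cross-section the crest speed equals v; applying Bernoulli from the surface up to the crest, P_top = P_atm − ½ρv² − ρg·h_top.
P_top = 99360 − ½·854.4·4.854² − 854.4·9.8·2.407 = 69140 Pa.

P_top ≈ 69.14 kPa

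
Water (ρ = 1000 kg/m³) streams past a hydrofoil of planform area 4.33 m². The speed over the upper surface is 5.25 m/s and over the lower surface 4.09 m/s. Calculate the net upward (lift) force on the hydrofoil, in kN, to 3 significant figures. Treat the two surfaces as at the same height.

From P + ½ρv² = const at equal height, P_low − P_up = ½ρ(v_up² − v_low²).
ΔP = ½·1000·(5.25² − 4.09²) = 5420 Pa.
Lift = ΔP · A = 5420 × 4.33 = 23500 N.

F ≈ 23.5 kN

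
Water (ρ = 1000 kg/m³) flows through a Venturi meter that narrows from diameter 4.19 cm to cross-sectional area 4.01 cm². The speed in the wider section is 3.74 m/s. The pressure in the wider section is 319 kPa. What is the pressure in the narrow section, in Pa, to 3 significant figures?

P₂ ≈ 243000 Pa

By continuity, v₂ = v₁·A₁/A₂ = 3.74·(13.8/4.01) = 12.9 m/s.
With no height change, Bernoulli's equation is P₁ + ½ρv₁² = P₂ + ½ρv₂².
P₂ = P₁ − ½ρ(v₂² − v₁²) = 319000 − ½·1000·(12.9² − 3.74²) = 319000 − 75700 = 243000 Pa.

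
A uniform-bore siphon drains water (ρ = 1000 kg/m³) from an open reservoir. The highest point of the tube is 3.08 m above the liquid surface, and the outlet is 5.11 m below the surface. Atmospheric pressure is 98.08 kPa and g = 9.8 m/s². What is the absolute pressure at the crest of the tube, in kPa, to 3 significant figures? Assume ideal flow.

P_top ≈ 17.8 kPa

From the surface to the outlet (both open to atmosphere, surface at rest): v = √(2g·h_out) = √(2·9.8·5.11) = 10.0 m/s.
The bore is uniform, so the speed at the crest is the same v. Bernoulli surface→crest: P_atm = P_top + ½ρv² + ρg·h_top.
P_top = 98080 − ½·1000·10.0² − 1000·9.8·3.08 = 17800 Pa.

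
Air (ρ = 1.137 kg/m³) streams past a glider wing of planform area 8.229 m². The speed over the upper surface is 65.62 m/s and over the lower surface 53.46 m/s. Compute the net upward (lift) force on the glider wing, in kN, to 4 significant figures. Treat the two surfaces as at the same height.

6.774 kN

With equal heights on the two surfaces, Bernoulli gives P_lower − P_upper = ½ρ(v_upper² − v_lower²).
ΔP = ½·1.137·(65.62² − 53.46²) = 823.2 Pa.
Lift = ΔP · A = 823.2 × 8.229 = 6774 N.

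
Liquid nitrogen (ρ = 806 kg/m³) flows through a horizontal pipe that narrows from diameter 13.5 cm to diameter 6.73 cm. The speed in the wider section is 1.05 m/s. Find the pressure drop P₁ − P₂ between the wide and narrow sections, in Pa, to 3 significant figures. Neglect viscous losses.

ΔP ≈ 6750 Pa

Continuity gives A₁v₁ = A₂v₂, so v₂ = (143 cm²)/(35.6 cm²) × 1.05 m/s = 4.22 m/s.
With no height change, Bernoulli's equation is P₁ + ½ρv₁² = P₂ + ½ρv₂².
P₁ − P₂ = ½·806·(4.22² − 1.05²) = ½·806·16.7 = 6750 Pa.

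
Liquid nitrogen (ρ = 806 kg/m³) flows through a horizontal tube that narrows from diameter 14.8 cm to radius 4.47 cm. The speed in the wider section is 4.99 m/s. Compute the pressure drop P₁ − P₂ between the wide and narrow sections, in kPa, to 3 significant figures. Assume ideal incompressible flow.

ΔP = 65.3 kPa

Mass conservation (A₁v₁ = A₂v₂) gives v₂ = 4.99 × 172/62.8 = 13.7 m/s.
Bernoulli (h₁ = h₂): P₁ − P₂ = ½ρ(v₂² − v₁²).
P₁ − P₂ = ½·806·(13.7² − 4.99²) = ½·806·162 = 65300 Pa.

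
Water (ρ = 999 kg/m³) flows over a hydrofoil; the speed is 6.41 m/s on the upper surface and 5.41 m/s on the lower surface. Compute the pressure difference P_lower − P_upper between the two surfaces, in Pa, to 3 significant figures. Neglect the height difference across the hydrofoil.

ΔP = 5900 Pa

The pressure is lower where the speed is higher: ΔP = ½ρ(v_up² − v_low²).
ΔP = ½·999·(6.41² − 5.41²) = 5900 Pa.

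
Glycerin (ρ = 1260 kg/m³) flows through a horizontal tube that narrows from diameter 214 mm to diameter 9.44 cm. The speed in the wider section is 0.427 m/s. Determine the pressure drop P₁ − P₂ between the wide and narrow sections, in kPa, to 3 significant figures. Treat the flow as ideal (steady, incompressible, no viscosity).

Continuity gives A₁v₁ = A₂v₂, so v₂ = (360 cm²)/(70.0 cm²) × 0.427 m/s = 2.19 m/s.
The pipe is horizontal, so Bernoulli reduces to P₁ + ½ρv₁² = P₂ + ½ρv₂².
P₁ − P₂ = ½·1260·(2.19² − 0.427²) = ½·1260·4.63 = 2920 Pa.

ΔP = 2.92 kPa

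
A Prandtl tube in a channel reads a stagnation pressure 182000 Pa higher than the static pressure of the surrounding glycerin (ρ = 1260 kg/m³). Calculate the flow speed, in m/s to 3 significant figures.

The dynamic pressure equals the rise in static pressure at the stagnation point: ΔP = ½ρv².
v = √(2ΔP/ρ) = √(2·182000/1260) = 17.0 m/s.

v ≈ 17.0 m/s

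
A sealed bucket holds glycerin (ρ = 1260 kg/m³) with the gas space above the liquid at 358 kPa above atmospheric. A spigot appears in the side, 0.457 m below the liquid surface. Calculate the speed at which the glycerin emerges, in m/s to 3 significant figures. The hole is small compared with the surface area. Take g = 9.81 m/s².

v ≈ 24.0 m/s

Take point 1 at the surface (v₁ ≈ 0) and point 2 at the hole (at atmospheric pressure). Bernoulli: P₁ + ρg h = P_atm + ½ρv₂².
With P₁ − P_atm = 358000 Pa, v₂ = √(2gh + 2ΔP/ρ) = √(2·9.81·0.457 + 2·358000/1260) = 24.0 m/s.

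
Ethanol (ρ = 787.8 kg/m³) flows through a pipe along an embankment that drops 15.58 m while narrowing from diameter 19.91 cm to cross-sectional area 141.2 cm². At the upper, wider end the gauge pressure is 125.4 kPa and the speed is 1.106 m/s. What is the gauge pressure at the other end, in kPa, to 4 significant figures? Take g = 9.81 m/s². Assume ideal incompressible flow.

P₂ = 243.9 kPa

Continuity gives A₁v₁ = A₂v₂, so v₂ = (311.3 cm²)/(141.2 cm²) × 1.106 m/s = 2.439 m/s.
Energy conservation along the streamline gives P₂ = P₁ − ½ρ(v₂² − v₁²) − ρg(h₂ − h₁).
P₂ = 125400 + ½·787.8·(1.106² − 2.439²) − 787.8·9.81·(−15.58) = 125400 + (-1861) − (-120400) = 243900 Pa.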